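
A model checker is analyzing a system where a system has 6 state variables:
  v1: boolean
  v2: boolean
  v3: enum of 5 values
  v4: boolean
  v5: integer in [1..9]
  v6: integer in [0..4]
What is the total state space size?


State space = product of domain sizes of all variables.
Domain sizes:
  v1 (boolean): 2
  v2 (boolean): 2
  v3 (enum of 5 values): 5
  v4 (boolean): 2
  v5 (integer in [1..9]): 9
  v6 (integer in [0..4]): 5
Product = 2 * 2 * 5 * 2 * 9 * 5 = 1800

1800


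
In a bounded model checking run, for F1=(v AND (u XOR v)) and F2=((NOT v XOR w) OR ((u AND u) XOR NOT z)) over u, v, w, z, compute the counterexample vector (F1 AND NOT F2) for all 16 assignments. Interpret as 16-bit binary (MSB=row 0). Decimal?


F1 = (v AND (u XOR v))
F2 = ((NOT v XOR w) OR ((u AND u) XOR NOT z))
Counterexample to F1=>F2 is where F1=1 and F2=0.
Evaluate each row (bits = u,v,w,z, MSB first):
  row 0 [0000]: F1=0 F2=1 -> F1&~F2 -> 0
  row 1 [0001]: F1=0 F2=1 -> F1&~F2 -> 0
  row 2 [0010]: F1=0 F2=1 -> F1&~F2 -> 0
  row 3 [0011]: F1=0 F2=0 -> F1&~F2 -> 0
  row 4 [0100]: F1=1 F2=1 -> F1&~F2 -> 0
  row 5 [0101]: F1=1 F2=0 -> F1&~F2 -> 1
  row 6 [0110]: F1=1 F2=1 -> F1&~F2 -> 0
  row 7 [0111]: F1=1 F2=1 -> F1&~F2 -> 0
  row 8 [1000]: F1=0 F2=1 -> F1&~F2 -> 0
  row 9 [1001]: F1=0 F2=1 -> F1&~F2 -> 0
  row 10 [1010]: F1=0 F2=0 -> F1&~F2 -> 0
  row 11 [1011]: F1=0 F2=1 -> F1&~F2 -> 0
  row 12 [1100]: F1=0 F2=0 -> F1&~F2 -> 0
  row 13 [1101]: F1=0 F2=1 -> F1&~F2 -> 0
  row 14 [1110]: F1=0 F2=1 -> F1&~F2 -> 0
  row 15 [1111]: F1=0 F2=1 -> F1&~F2 -> 0
Full result column, 4 rows per line (u,v fixed per line; w,z runs 00..11 left to right):
  rows 0-3 [u,v=00]: 0000  = hex 0
  rows 4-7 [u,v=01]: 0100  = hex 4
  rows 8-11 [u,v=10]: 0000  = hex 0
  rows 12-15 [u,v=11]: 0000  = hex 0
Counterexample vector (row 0 .. row 15) = 0000010000000000
Output column grouped in 4s = 0000 0100 0000 0000 = 0x0400
Convert to decimal digit by digit (value = value*16 + digit):
  0 -> 0
  0*16 + 4 = 4
  4*16 + 0 = 64
  64*16 + 0 = 1024
Decimal = 1024

1024


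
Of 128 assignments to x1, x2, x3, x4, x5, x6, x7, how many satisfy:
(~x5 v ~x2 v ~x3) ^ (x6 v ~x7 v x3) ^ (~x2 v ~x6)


CNF with 3 clauses over 7 vars (128 assignments).
An assignment satisfies CNF iff every clause has >=1 true literal.
Check each row (bits = x1,x2,x3,x4,x5,x6,x7; clause T/F shown):
  row 0 [0000000]: clauses=TTT -> 1
  row 1 [0000001]: clauses=TFT -> 0
  row 2 [0000010]: clauses=TTT -> 1
  row 3 [0000011]: clauses=TTT -> 1
  row 4 [0000100]: clauses=TTT -> 1
  (every remaining row is evaluated the same way; all 128 results are listed next)
Full result column, 8 rows per line (x1,x2,x3,x4 fixed per line; x5,x6,x7 runs 000..111 left to right):
  rows 0-7 [x1,x2,x3,x4=0000]: 10111011  (ones: 6)
  rows 8-15 [x1,x2,x3,x4=0001]: 10111011  (ones: 6)
  rows 16-23 [x1,x2,x3,x4=0010]: 11111111  (ones: 8)
  rows 24-31 [x1,x2,x3,x4=0011]: 11111111  (ones: 8)
  rows 32-39 [x1,x2,x3,x4=0100]: 10001000  (ones: 2)
  rows 40-47 [x1,x2,x3,x4=0101]: 10001000  (ones: 2)
  rows 48-55 [x1,x2,x3,x4=0110]: 11000000  (ones: 2)
  rows 56-63 [x1,x2,x3,x4=0111]: 11000000  (ones: 2)
  rows 64-71 [x1,x2,x3,x4=1000]: 10111011  (ones: 6)
  rows 72-79 [x1,x2,x3,x4=1001]: 10111011  (ones: 6)
  rows 80-87 [x1,x2,x3,x4=1010]: 11111111  (ones: 8)
  rows 88-95 [x1,x2,x3,x4=1011]: 11111111  (ones: 8)
  rows 96-103 [x1,x2,x3,x4=1100]: 10001000  (ones: 2)
  rows 104-111 [x1,x2,x3,x4=1101]: 10001000  (ones: 2)
  rows 112-119 [x1,x2,x3,x4=1110]: 11000000  (ones: 2)
  rows 120-127 [x1,x2,x3,x4=1111]: 11000000  (ones: 2)
Satisfying assignments = 6+6+8+8+2+2+2+2+6+6+8+8+2+2+2+2 = 72

72


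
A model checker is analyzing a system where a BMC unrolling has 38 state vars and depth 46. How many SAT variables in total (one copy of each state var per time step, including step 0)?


BMC unrolls to depth k, creating one copy of each state var for steps 0..k.
Step count = 46 + 1 = 47 (steps 0 through 46)
Vars per step = 38
Total = 38 * 47 = 1786

1786


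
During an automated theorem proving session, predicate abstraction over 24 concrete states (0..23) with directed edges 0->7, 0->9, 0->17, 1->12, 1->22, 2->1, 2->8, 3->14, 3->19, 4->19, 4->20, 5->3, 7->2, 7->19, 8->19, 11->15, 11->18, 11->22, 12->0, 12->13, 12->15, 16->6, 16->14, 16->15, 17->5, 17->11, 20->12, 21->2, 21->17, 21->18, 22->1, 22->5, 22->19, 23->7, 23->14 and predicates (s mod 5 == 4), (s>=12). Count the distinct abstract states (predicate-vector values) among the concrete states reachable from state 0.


BFS from 0:
Concrete reachable: {0, 1, 2, 3, 5, 7, 8, 9, 11, 12, 13, 14, 15, 17, 18, 19, 22}
Abstract via predicates (s mod 5 == 4), (s>=12):
  (0,0) <- {0, 1, 2, 3, 5, 7, 8, 11}
  (0,1) <- {12, 13, 15, 17, 18, 22}
  (1,0) <- {9}
  (1,1) <- {14, 19}
Distinct abstract states = 4

4


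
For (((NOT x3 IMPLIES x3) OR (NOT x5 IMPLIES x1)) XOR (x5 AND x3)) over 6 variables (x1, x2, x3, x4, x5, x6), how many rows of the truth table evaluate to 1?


Formula: (((NOT x3 IMPLIES x3) OR (NOT x5 IMPLIES x1)) XOR (x5 AND x3)) over 6 vars (64 rows)
Evaluate each row (x1, x2, x3, x4, x5, x6 as bits, MSB first):
  row 0 [000000]: (((NOT 0 IMPLIES 0) OR (NOT 0 IMPLIES 0)) XOR (0 AND 0)) -> 0
  row 1 [000001]: (((NOT 0 IMPLIES 0) OR (NOT 0 IMPLIES 0)) XOR (0 AND 0)) -> 0
  row 2 [000010]: (((NOT 0 IMPLIES 0) OR (NOT 1 IMPLIES 0)) XOR (1 AND 0)) -> 1
  row 3 [000011]: (((NOT 0 IMPLIES 0) OR (NOT 1 IMPLIES 0)) XOR (1 AND 0)) -> 1
  row 4 [000100]: (((NOT 0 IMPLIES 0) OR (NOT 0 IMPLIES 0)) XOR (0 AND 0)) -> 0
  (every remaining row is evaluated the same way; all 64 results are listed next)
Full result column, 8 rows per line (x1,x2,x3 fixed per line; x4,x5,x6 runs 000..111 left to right):
  rows 0-7 [x1,x2,x3=000]: 00110011  (ones: 4)
  rows 8-15 [x1,x2,x3=001]: 11001100  (ones: 4)
  rows 16-23 [x1,x2,x3=010]: 00110011  (ones: 4)
  rows 24-31 [x1,x2,x3=011]: 11001100  (ones: 4)
  rows 32-39 [x1,x2,x3=100]: 11111111  (ones: 8)
  rows 40-47 [x1,x2,x3=101]: 11001100  (ones: 4)
  rows 48-55 [x1,x2,x3=110]: 11111111  (ones: 8)
  rows 56-63 [x1,x2,x3=111]: 11001100  (ones: 4)
Count of 1-rows = 4+4+4+4+8+4+8+4 = 40

40


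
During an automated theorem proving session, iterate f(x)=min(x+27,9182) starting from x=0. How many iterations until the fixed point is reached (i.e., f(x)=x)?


Step 1: x=0, cap=9182, increment=27
Step 2: x grows by 27 each step until capped at 9182; fixed point is x=9182
Step 3: iterations = ceil(9182/27) = 341

341


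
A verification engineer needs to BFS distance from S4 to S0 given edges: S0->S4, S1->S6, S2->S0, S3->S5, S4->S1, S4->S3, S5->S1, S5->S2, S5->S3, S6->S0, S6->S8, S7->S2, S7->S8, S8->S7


BFS layer-by-layer from S4:
  dist 0: {S4}
  dist 1: {S1, S3}
  dist 2: {S5, S6}
  dist 3: {S0, S2, S8}
  -> S0 reached at distance 3
Shortest path length = 3

3


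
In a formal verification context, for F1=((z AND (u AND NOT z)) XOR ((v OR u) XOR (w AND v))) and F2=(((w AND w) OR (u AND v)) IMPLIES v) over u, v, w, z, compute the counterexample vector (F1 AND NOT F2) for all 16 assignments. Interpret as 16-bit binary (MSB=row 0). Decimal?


F1 = ((z AND (u AND NOT z)) XOR ((v OR u) XOR (w AND v)))
F2 = (((w AND w) OR (u AND v)) IMPLIES v)
Counterexample to F1=>F2 is where F1=1 and F2=0.
Evaluate each row (bits = u,v,w,z, MSB first):
  row 0 [0000]: F1=0 F2=1 -> F1&~F2 -> 0
  row 1 [0001]: F1=0 F2=1 -> F1&~F2 -> 0
  row 2 [0010]: F1=0 F2=0 -> F1&~F2 -> 0
  row 3 [0011]: F1=0 F2=0 -> F1&~F2 -> 0
  row 4 [0100]: F1=1 F2=1 -> F1&~F2 -> 0
  row 5 [0101]: F1=1 F2=1 -> F1&~F2 -> 0
  row 6 [0110]: F1=0 F2=1 -> F1&~F2 -> 0
  row 7 [0111]: F1=0 F2=1 -> F1&~F2 -> 0
  row 8 [1000]: F1=1 F2=1 -> F1&~F2 -> 0
  row 9 [1001]: F1=1 F2=1 -> F1&~F2 -> 0
  row 10 [1010]: F1=1 F2=0 -> F1&~F2 -> 1
  row 11 [1011]: F1=1 F2=0 -> F1&~F2 -> 1
  row 12 [1100]: F1=1 F2=1 -> F1&~F2 -> 0
  row 13 [1101]: F1=1 F2=1 -> F1&~F2 -> 0
  row 14 [1110]: F1=0 F2=1 -> F1&~F2 -> 0
  row 15 [1111]: F1=0 F2=1 -> F1&~F2 -> 0
Full result column, 4 rows per line (u,v fixed per line; w,z runs 00..11 left to right):
  rows 0-3 [u,v=00]: 0000  = hex 0
  rows 4-7 [u,v=01]: 0000  = hex 0
  rows 8-11 [u,v=10]: 0011  = hex 3
  rows 12-15 [u,v=11]: 0000  = hex 0
Counterexample vector (row 0 .. row 15) = 0000000000110000
Output column grouped in 4s = 0000 0000 0011 0000 = 0x0030
Convert to decimal digit by digit (value = value*16 + digit):
  0 -> 0
  0*16 + 0 = 0
  0*16 + 3 = 3
  3*16 + 0 = 48
Decimal = 48

48


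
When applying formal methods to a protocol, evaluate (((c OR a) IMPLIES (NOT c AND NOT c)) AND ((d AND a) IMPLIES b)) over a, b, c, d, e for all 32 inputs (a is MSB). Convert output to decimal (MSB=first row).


Formula: (((c OR a) IMPLIES (NOT c AND NOT c)) AND ((d AND a) IMPLIES b)) over a, b, c, d, e (32 rows)
Evaluate each row (bits = a,b,c,d,e, MSB first):
  row 0 [00000]: (((0 OR 0) IMPLIES (NOT 0 AND NOT 0)) AND ((0 AND 0) IMPLIES 0)) -> 1
  row 1 [00001]: (((0 OR 0) IMPLIES (NOT 0 AND NOT 0)) AND ((0 AND 0) IMPLIES 0)) -> 1
  row 2 [00010]: (((0 OR 0) IMPLIES (NOT 0 AND NOT 0)) AND ((1 AND 0) IMPLIES 0)) -> 1
  row 3 [00011]: (((0 OR 0) IMPLIES (NOT 0 AND NOT 0)) AND ((1 AND 0) IMPLIES 0)) -> 1
  row 4 [00100]: (((1 OR 0) IMPLIES (NOT 1 AND NOT 1)) AND ((0 AND 0) IMPLIES 0)) -> 0
  row 5 [00101]: (((1 OR 0) IMPLIES (NOT 1 AND NOT 1)) AND ((0 AND 0) IMPLIES 0)) -> 0
  row 6 [00110]: (((1 OR 0) IMPLIES (NOT 1 AND NOT 1)) AND ((1 AND 0) IMPLIES 0)) -> 0
  row 7 [00111]: (((1 OR 0) IMPLIES (NOT 1 AND NOT 1)) AND ((1 AND 0) IMPLIES 0)) -> 0
  row 8 [01000]: (((0 OR 0) IMPLIES (NOT 0 AND NOT 0)) AND ((0 AND 0) IMPLIES 1)) -> 1
  row 9 [01001]: (((0 OR 0) IMPLIES (NOT 0 AND NOT 0)) AND ((0 AND 0) IMPLIES 1)) -> 1
  row 10 [01010]: (((0 OR 0) IMPLIES (NOT 0 AND NOT 0)) AND ((1 AND 0) IMPLIES 1)) -> 1
  row 11 [01011]: (((0 OR 0) IMPLIES (NOT 0 AND NOT 0)) AND ((1 AND 0) IMPLIES 1)) -> 1
  row 12 [01100]: (((1 OR 0) IMPLIES (NOT 1 AND NOT 1)) AND ((0 AND 0) IMPLIES 1)) -> 0
  row 13 [01101]: (((1 OR 0) IMPLIES (NOT 1 AND NOT 1)) AND ((0 AND 0) IMPLIES 1)) -> 0
  row 14 [01110]: (((1 OR 0) IMPLIES (NOT 1 AND NOT 1)) AND ((1 AND 0) IMPLIES 1)) -> 0
  row 15 [01111]: (((1 OR 0) IMPLIES (NOT 1 AND NOT 1)) AND ((1 AND 0) IMPLIES 1)) -> 0
  row 16 [10000]: (((0 OR 1) IMPLIES (NOT 0 AND NOT 0)) AND ((0 AND 1) IMPLIES 0)) -> 1
  row 17 [10001]: (((0 OR 1) IMPLIES (NOT 0 AND NOT 0)) AND ((0 AND 1) IMPLIES 0)) -> 1
  row 18 [10010]: (((0 OR 1) IMPLIES (NOT 0 AND NOT 0)) AND ((1 AND 1) IMPLIES 0)) -> 0
  row 19 [10011]: (((0 OR 1) IMPLIES (NOT 0 AND NOT 0)) AND ((1 AND 1) IMPLIES 0)) -> 0
  row 20 [10100]: (((1 OR 1) IMPLIES (NOT 1 AND NOT 1)) AND ((0 AND 1) IMPLIES 0)) -> 0
  row 21 [10101]: (((1 OR 1) IMPLIES (NOT 1 AND NOT 1)) AND ((0 AND 1) IMPLIES 0)) -> 0
  row 22 [10110]: (((1 OR 1) IMPLIES (NOT 1 AND NOT 1)) AND ((1 AND 1) IMPLIES 0)) -> 0
  row 23 [10111]: (((1 OR 1) IMPLIES (NOT 1 AND NOT 1)) AND ((1 AND 1) IMPLIES 0)) -> 0
  row 24 [11000]: (((0 OR 1) IMPLIES (NOT 0 AND NOT 0)) AND ((0 AND 1) IMPLIES 1)) -> 1
  row 25 [11001]: (((0 OR 1) IMPLIES (NOT 0 AND NOT 0)) AND ((0 AND 1) IMPLIES 1)) -> 1
  row 26 [11010]: (((0 OR 1) IMPLIES (NOT 0 AND NOT 0)) AND ((1 AND 1) IMPLIES 1)) -> 1
  row 27 [11011]: (((0 OR 1) IMPLIES (NOT 0 AND NOT 0)) AND ((1 AND 1) IMPLIES 1)) -> 1
  row 28 [11100]: (((1 OR 1) IMPLIES (NOT 1 AND NOT 1)) AND ((0 AND 1) IMPLIES 1)) -> 0
  row 29 [11101]: (((1 OR 1) IMPLIES (NOT 1 AND NOT 1)) AND ((0 AND 1) IMPLIES 1)) -> 0
  row 30 [11110]: (((1 OR 1) IMPLIES (NOT 1 AND NOT 1)) AND ((1 AND 1) IMPLIES 1)) -> 0
  row 31 [11111]: (((1 OR 1) IMPLIES (NOT 1 AND NOT 1)) AND ((1 AND 1) IMPLIES 1)) -> 0
Full result column, 4 rows per line (a,b,c fixed per line; d,e runs 00..11 left to right):
  rows 0-3 [a,b,c=000]: 1111  = hex F
  rows 4-7 [a,b,c=001]: 0000  = hex 0
  rows 8-11 [a,b,c=010]: 1111  = hex F
  rows 12-15 [a,b,c=011]: 0000  = hex 0
  rows 16-19 [a,b,c=100]: 1100  = hex C
  rows 20-23 [a,b,c=101]: 0000  = hex 0
  rows 24-27 [a,b,c=110]: 1111  = hex F
  rows 28-31 [a,b,c=111]: 0000  = hex 0
Output column (row 0 .. row 31) = 11110000111100001100000011110000
Output column grouped in 4s = 1111 0000 1111 0000 1100 0000 1111 0000 = 0xF0F0C0F0
Convert to decimal digit by digit (value = value*16 + digit):
  F -> 15
  15*16 + 0 = 240
  240*16 + 15 (F) = 3855
  3855*16 + 0 = 61680
  61680*16 + 12 (C) = 986892
  986892*16 + 0 = 15790272
  15790272*16 + 15 (F) = 252644367
  252644367*16 + 0 = 4042309872
Decimal = 4042309872

4042309872


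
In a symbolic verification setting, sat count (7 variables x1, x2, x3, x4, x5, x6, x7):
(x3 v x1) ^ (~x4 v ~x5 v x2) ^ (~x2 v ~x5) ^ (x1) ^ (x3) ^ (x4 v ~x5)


CNF with 6 clauses over 7 vars (128 assignments).
An assignment satisfies CNF iff every clause has >=1 true literal.
Check each row (bits = x1,x2,x3,x4,x5,x6,x7; clause T/F shown):
  row 0 [0000000]: clauses=FTTFFT -> 0
  row 1 [0000001]: clauses=FTTFFT -> 0
  row 2 [0000010]: clauses=FTTFFT -> 0
  row 3 [0000011]: clauses=FTTFFT -> 0
  row 4 [0000100]: clauses=FTTFFF -> 0
  (every remaining row is evaluated the same way; all 128 results are listed next)
Full result column, 8 rows per line (x1,x2,x3,x4 fixed per line; x5,x6,x7 runs 000..111 left to right):
  rows 0-7 [x1,x2,x3,x4=0000]: 00000000  (ones: 0)
  rows 8-15 [x1,x2,x3,x4=0001]: 00000000  (ones: 0)
  rows 16-23 [x1,x2,x3,x4=0010]: 00000000  (ones: 0)
  rows 24-31 [x1,x2,x3,x4=0011]: 00000000  (ones: 0)
  rows 32-39 [x1,x2,x3,x4=0100]: 00000000  (ones: 0)
  rows 40-47 [x1,x2,x3,x4=0101]: 00000000  (ones: 0)
  rows 48-55 [x1,x2,x3,x4=0110]: 00000000  (ones: 0)
  rows 56-63 [x1,x2,x3,x4=0111]: 00000000  (ones: 0)
  rows 64-71 [x1,x2,x3,x4=1000]: 00000000  (ones: 0)
  rows 72-79 [x1,x2,x3,x4=1001]: 00000000  (ones: 0)
  rows 80-87 [x1,x2,x3,x4=1010]: 11110000  (ones: 4)
  rows 88-95 [x1,x2,x3,x4=1011]: 11110000  (ones: 4)
  rows 96-103 [x1,x2,x3,x4=1100]: 00000000  (ones: 0)
  rows 104-111 [x1,x2,x3,x4=1101]: 00000000  (ones: 0)
  rows 112-119 [x1,x2,x3,x4=1110]: 11110000  (ones: 4)
  rows 120-127 [x1,x2,x3,x4=1111]: 11110000  (ones: 4)
Satisfying assignments = 0+0+0+0+0+0+0+0+0+0+4+4+0+0+4+4 = 16

16


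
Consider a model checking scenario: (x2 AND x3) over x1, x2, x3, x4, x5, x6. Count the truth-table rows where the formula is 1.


Formula: (x2 AND x3) over 6 vars (64 rows)
Evaluate each row (x1, x2, x3, x4, x5, x6 as bits, MSB first):
  row 0 [000000]: (0 AND 0) -> 0
  row 1 [000001]: (0 AND 0) -> 0
  row 2 [000010]: (0 AND 0) -> 0
  row 3 [000011]: (0 AND 0) -> 0
  row 4 [000100]: (0 AND 0) -> 0
  (every remaining row is evaluated the same way; all 64 results are listed next)
Full result column, 8 rows per line (x1,x2,x3 fixed per line; x4,x5,x6 runs 000..111 left to right):
  rows 0-7 [x1,x2,x3=000]: 00000000  (ones: 0)
  rows 8-15 [x1,x2,x3=001]: 00000000  (ones: 0)
  rows 16-23 [x1,x2,x3=010]: 00000000  (ones: 0)
  rows 24-31 [x1,x2,x3=011]: 11111111  (ones: 8)
  rows 32-39 [x1,x2,x3=100]: 00000000  (ones: 0)
  rows 40-47 [x1,x2,x3=101]: 00000000  (ones: 0)
  rows 48-55 [x1,x2,x3=110]: 00000000  (ones: 0)
  rows 56-63 [x1,x2,x3=111]: 11111111  (ones: 8)
Count of 1-rows = 0+0+0+8+0+0+0+8 = 16

16


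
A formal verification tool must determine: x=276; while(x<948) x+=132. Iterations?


Step 1: x goes from 276 toward 948 by 132; the body runs while x<948, so iterations = ceil((bound-start)/step)
Step 2: Distance=672
Step 3: ceil(672/132)=6

6


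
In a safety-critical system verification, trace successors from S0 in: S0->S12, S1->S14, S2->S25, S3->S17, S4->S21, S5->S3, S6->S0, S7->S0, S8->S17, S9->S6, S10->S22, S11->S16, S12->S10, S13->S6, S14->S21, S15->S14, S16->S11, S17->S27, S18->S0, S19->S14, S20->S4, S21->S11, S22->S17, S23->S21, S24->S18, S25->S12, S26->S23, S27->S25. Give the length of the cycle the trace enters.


Trace from S0 until a state repeats:
  S0 -> S12 -> S10 -> S22 -> S17 -> S27 -> S25 -> S12
S12 first seen at step 1, revisited at step 7.
Cycle length = 7 - 1 = 6

6


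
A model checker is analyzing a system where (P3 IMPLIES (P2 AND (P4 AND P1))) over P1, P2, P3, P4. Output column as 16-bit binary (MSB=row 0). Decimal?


Formula: (P3 IMPLIES (P2 AND (P4 AND P1))) over P1, P2, P3, P4 (16 rows)
Evaluate each row (bits = P1,P2,P3,P4, MSB first):
  row 0 [0000]: (0 IMPLIES (0 AND (0 AND 0))) -> 1
  row 1 [0001]: (0 IMPLIES (0 AND (1 AND 0))) -> 1
  row 2 [0010]: (1 IMPLIES (0 AND (0 AND 0))) -> 0
  row 3 [0011]: (1 IMPLIES (0 AND (1 AND 0))) -> 0
  row 4 [0100]: (0 IMPLIES (1 AND (0 AND 0))) -> 1
  row 5 [0101]: (0 IMPLIES (1 AND (1 AND 0))) -> 1
  row 6 [0110]: (1 IMPLIES (1 AND (0 AND 0))) -> 0
  row 7 [0111]: (1 IMPLIES (1 AND (1 AND 0))) -> 0
  row 8 [1000]: (0 IMPLIES (0 AND (0 AND 1))) -> 1
  row 9 [1001]: (0 IMPLIES (0 AND (1 AND 1))) -> 1
  row 10 [1010]: (1 IMPLIES (0 AND (0 AND 1))) -> 0
  row 11 [1011]: (1 IMPLIES (0 AND (1 AND 1))) -> 0
  row 12 [1100]: (0 IMPLIES (1 AND (0 AND 1))) -> 1
  row 13 [1101]: (0 IMPLIES (1 AND (1 AND 1))) -> 1
  row 14 [1110]: (1 IMPLIES (1 AND (0 AND 1))) -> 0
  row 15 [1111]: (1 IMPLIES (1 AND (1 AND 1))) -> 1
Full result column, 4 rows per line (P1,P2 fixed per line; P3,P4 runs 00..11 left to right):
  rows 0-3 [P1,P2=00]: 1100  = hex C
  rows 4-7 [P1,P2=01]: 1100  = hex C
  rows 8-11 [P1,P2=10]: 1100  = hex C
  rows 12-15 [P1,P2=11]: 1101  = hex D
Output column (row 0 .. row 15) = 1100110011001101
Output column grouped in 4s = 1100 1100 1100 1101 = 0xCCCD
Convert to decimal digit by digit (value = value*16 + digit):
  C -> 12
  12*16 + 12 (C) = 204
  204*16 + 12 (C) = 3276
  3276*16 + 13 (D) = 52429
Decimal = 52429

52429


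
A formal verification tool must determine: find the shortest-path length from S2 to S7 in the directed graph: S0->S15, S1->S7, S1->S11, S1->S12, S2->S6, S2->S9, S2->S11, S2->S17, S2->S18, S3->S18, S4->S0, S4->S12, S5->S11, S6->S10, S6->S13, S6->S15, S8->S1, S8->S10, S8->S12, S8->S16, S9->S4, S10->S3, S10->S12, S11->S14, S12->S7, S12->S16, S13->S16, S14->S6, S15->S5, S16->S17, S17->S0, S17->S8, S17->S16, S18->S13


BFS layer-by-layer from S2:
  dist 0: {S2}
  dist 1: {S6, S9, S11, S17, S18}
  dist 2: {S0, S4, S8, S10, S13, S14, S15, S16}
  dist 3: {S1, S3, S5, S12}
  dist 4: {S7}
  -> S7 reached at distance 4
Shortest path length = 4

4


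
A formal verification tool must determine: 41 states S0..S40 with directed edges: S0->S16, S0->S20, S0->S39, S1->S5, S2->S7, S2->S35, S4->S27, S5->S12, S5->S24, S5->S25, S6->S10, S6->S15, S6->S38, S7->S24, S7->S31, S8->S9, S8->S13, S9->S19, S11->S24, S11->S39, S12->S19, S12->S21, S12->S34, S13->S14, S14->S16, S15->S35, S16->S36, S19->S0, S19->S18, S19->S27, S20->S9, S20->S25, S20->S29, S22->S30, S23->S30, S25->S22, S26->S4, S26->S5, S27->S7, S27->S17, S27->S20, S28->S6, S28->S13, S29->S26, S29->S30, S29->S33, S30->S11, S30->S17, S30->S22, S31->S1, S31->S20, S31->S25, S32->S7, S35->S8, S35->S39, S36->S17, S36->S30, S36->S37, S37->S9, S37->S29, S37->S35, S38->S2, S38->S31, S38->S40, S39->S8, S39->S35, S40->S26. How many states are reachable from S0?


BFS from S0:
  layer 0: {S0}
  layer 1: {S16, S20, S39}
  layer 2: {S8, S9, S25, S29, S35, S36}
  layer 3: {S13, S17, S19, S22, S26, S30, S33, S37}
  layer 4: {S4, S5, S11, S14, S18, S27}
  layer 5: {S7, S12, S24}
  layer 6: {S21, S31, S34}
  layer 7: {S1}
Reachable set: {S0, S1, S4, S5, S7, S8, S9, S11, S12, S13, S14, S16, S17, S18, S19, S20, S21, S22, S24, S25, S26, S27, S29, S30, S31, S33, S34, S35, S36, S37, S39}
Count = 31

31


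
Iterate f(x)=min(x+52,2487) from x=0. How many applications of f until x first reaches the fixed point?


Step 1: x=0, cap=2487, increment=52
Step 2: x grows by 52 each step until capped at 2487; fixed point is x=2487
Step 3: iterations = ceil(2487/52) = 48

48


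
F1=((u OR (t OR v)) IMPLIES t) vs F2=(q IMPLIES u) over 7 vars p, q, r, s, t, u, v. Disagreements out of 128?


F1 = ((u OR (t OR v)) IMPLIES t)
F2 = (q IMPLIES u)
Evaluate both on each of 128 rows (bits = p,q,r,s,t,u,v):
  row 0 [0000000]: F1=1 F2=1 -> 0
  row 1 [0000001]: F1=0 F2=1 (differ) -> 1
  row 2 [0000010]: F1=0 F2=1 (differ) -> 1
  row 3 [0000011]: F1=0 F2=1 (differ) -> 1
  row 4 [0000100]: F1=1 F2=1 -> 0
  (every remaining row is evaluated the same way; all 128 results are listed next)
Full result column, 8 rows per line (p,q,r,s fixed per line; t,u,v runs 000..111 left to right):
  rows 0-7 [p,q,r,s=0000]: 01110000  (ones: 3)
  rows 8-15 [p,q,r,s=0001]: 01110000  (ones: 3)
  rows 16-23 [p,q,r,s=0010]: 01110000  (ones: 3)
  rows 24-31 [p,q,r,s=0011]: 01110000  (ones: 3)
  rows 32-39 [p,q,r,s=0100]: 10111100  (ones: 5)
  rows 40-47 [p,q,r,s=0101]: 10111100  (ones: 5)
  rows 48-55 [p,q,r,s=0110]: 10111100  (ones: 5)
  rows 56-63 [p,q,r,s=0111]: 10111100  (ones: 5)
  rows 64-71 [p,q,r,s=1000]: 01110000  (ones: 3)
  rows 72-79 [p,q,r,s=1001]: 01110000  (ones: 3)
  rows 80-87 [p,q,r,s=1010]: 01110000  (ones: 3)
  rows 88-95 [p,q,r,s=1011]: 01110000  (ones: 3)
  rows 96-103 [p,q,r,s=1100]: 10111100  (ones: 5)
  rows 104-111 [p,q,r,s=1101]: 10111100  (ones: 5)
  rows 112-119 [p,q,r,s=1110]: 10111100  (ones: 5)
  rows 120-127 [p,q,r,s=1111]: 10111100  (ones: 5)
Disagreements = 3+3+3+3+5+5+5+5+3+3+3+3+5+5+5+5 = 64

64


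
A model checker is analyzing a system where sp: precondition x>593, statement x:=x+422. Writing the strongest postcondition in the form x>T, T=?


Formula: sp(P, x:=E) = exists old_x. (x = E[old_x/x]) AND P[old_x/x] (old_x is the value of x before the assignment; eliminate old_x by solving x = E[old_x/x] for old_x)
Step 1: Precondition P: x>593, i.e. old_x > 593
Step 2: Assignment gives x = old_x + 422, so old_x = x - 422
Step 3: Substitute into P: x - 422 > 593
Step 4: Simplify: x > 593+422 = 1015

1015


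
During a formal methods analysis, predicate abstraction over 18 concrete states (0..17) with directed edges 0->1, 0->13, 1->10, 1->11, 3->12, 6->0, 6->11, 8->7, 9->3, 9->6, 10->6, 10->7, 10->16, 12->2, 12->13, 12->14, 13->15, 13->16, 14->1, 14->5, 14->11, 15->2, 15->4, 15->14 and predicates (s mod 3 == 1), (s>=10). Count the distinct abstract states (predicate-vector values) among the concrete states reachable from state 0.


BFS from 0:
Concrete reachable: {0, 1, 2, 4, 5, 6, 7, 10, 11, 13, 14, 15, 16}
Abstract via predicates (s mod 3 == 1), (s>=10):
  (0,0) <- {0, 2, 5, 6}
  (0,1) <- {11, 14, 15}
  (1,0) <- {1, 4, 7}
  (1,1) <- {10, 13, 16}
Distinct abstract states = 4

4


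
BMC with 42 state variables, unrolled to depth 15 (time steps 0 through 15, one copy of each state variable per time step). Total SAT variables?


BMC unrolls to depth k, creating one copy of each state var for steps 0..k.
Step count = 15 + 1 = 16 (steps 0 through 15)
Vars per step = 42
Total = 42 * 16 = 672

672


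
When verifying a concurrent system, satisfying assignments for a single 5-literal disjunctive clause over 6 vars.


Step 1: Total=2^6=64
Step 2: Unsat when all 5 false: 2^1=2
Step 3: Sat=64-2=62

62


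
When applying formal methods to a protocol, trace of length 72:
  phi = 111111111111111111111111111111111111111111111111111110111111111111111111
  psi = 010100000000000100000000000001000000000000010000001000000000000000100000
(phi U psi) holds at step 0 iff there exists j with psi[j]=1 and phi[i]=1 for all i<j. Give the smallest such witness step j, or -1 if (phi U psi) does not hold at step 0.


(phi U psi) at 0: need smallest j with psi[j]=1 and phi[i]=1 for all i in [0,j).
Scan from step 0:
  step 0: phi=1, psi=0 -> continue
  step 1: psi=1 and phi held for [0,1) -> witness found
Witness step = 1

1


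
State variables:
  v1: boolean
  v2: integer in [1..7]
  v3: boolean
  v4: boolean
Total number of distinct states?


State space = product of domain sizes of all variables.
Domain sizes:
  v1 (boolean): 2
  v2 (integer in [1..7]): 7
  v3 (boolean): 2
  v4 (boolean): 2
Product = 2 * 7 * 2 * 2 = 56

56


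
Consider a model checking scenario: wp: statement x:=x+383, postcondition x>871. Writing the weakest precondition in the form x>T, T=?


Formula: wp(x:=E, P) = P[E/x] (substitute E for x in postcondition)
Step 1: Postcondition: x>871
Step 2: Substitute x+383 for x: x+383>871
Step 3: Solve for x: x > 871-383 = 488

488


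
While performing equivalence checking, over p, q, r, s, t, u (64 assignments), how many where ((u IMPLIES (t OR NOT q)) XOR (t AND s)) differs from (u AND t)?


F1 = ((u IMPLIES (t OR NOT q)) XOR (t AND s))
F2 = (u AND t)
Evaluate both on each of 64 rows (bits = p,q,r,s,t,u):
  row 0 [000000]: F1=1 F2=0 (differ) -> 1
  row 1 [000001]: F1=1 F2=0 (differ) -> 1
  row 2 [000010]: F1=1 F2=0 (differ) -> 1
  row 3 [000011]: F1=1 F2=1 -> 0
  row 4 [000100]: F1=1 F2=0 (differ) -> 1
  (every remaining row is evaluated the same way; all 64 results are listed next)
Full result column, 8 rows per line (p,q,r fixed per line; s,t,u runs 000..111 left to right):
  rows 0-7 [p,q,r=000]: 11101101  (ones: 6)
  rows 8-15 [p,q,r=001]: 11101101  (ones: 6)
  rows 16-23 [p,q,r=010]: 10101001  (ones: 4)
  rows 24-31 [p,q,r=011]: 10101001  (ones: 4)
  rows 32-39 [p,q,r=100]: 11101101  (ones: 6)
  rows 40-47 [p,q,r=101]: 11101101  (ones: 6)
  rows 48-55 [p,q,r=110]: 10101001  (ones: 4)
  rows 56-63 [p,q,r=111]: 10101001  (ones: 4)
Disagreements = 6+6+4+4+6+6+4+4 = 40

40


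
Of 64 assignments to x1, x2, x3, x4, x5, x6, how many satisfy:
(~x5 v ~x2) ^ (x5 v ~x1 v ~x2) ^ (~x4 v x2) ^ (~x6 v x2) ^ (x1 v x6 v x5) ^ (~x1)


CNF with 6 clauses over 6 vars (64 assignments).
An assignment satisfies CNF iff every clause has >=1 true literal.
Check each row (bits = x1,x2,x3,x4,x5,x6; clause T/F shown):
  row 0 [000000]: clauses=TTTTFT -> 0
  row 1 [000001]: clauses=TTTFTT -> 0
  row 2 [000010]: clauses=TTTTTT -> 1
  row 3 [000011]: clauses=TTTFTT -> 0
  row 4 [000100]: clauses=TTFTFT -> 0
  (every remaining row is evaluated the same way; all 64 results are listed next)
Full result column, 8 rows per line (x1,x2,x3 fixed per line; x4,x5,x6 runs 000..111 left to right):
  rows 0-7 [x1,x2,x3=000]: 00100000  (ones: 1)
  rows 8-15 [x1,x2,x3=001]: 00100000  (ones: 1)
  rows 16-23 [x1,x2,x3=010]: 01000100  (ones: 2)
  rows 24-31 [x1,x2,x3=011]: 01000100  (ones: 2)
  rows 32-39 [x1,x2,x3=100]: 00000000  (ones: 0)
  rows 40-47 [x1,x2,x3=101]: 00000000  (ones: 0)
  rows 48-55 [x1,x2,x3=110]: 00000000  (ones: 0)
  rows 56-63 [x1,x2,x3=111]: 00000000  (ones: 0)
Satisfying assignments = 1+1+2+2+0+0+0+0 = 6

6


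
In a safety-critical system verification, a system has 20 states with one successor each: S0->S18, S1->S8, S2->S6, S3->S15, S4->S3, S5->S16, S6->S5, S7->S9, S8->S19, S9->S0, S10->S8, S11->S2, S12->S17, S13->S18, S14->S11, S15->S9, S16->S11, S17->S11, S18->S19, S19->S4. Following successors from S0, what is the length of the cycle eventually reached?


Trace from S0 until a state repeats:
  S0 -> S18 -> S19 -> S4 -> S3 -> S15 -> S9 -> S0
S0 first seen at step 0, revisited at step 7.
Cycle length = 7 - 0 = 7

7


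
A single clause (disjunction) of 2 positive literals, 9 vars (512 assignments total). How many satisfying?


Step 1: Total=2^9=512
Step 2: Unsat when all 2 false: 2^7=128
Step 3: Sat=512-128=384

384


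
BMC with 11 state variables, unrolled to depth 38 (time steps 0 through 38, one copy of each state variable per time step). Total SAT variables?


BMC unrolls to depth k, creating one copy of each state var for steps 0..k.
Step count = 38 + 1 = 39 (steps 0 through 38)
Vars per step = 11
Total = 11 * 39 = 429

429


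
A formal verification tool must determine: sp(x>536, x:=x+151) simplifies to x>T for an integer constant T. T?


Formula: sp(P, x:=E) = exists old_x. (x = E[old_x/x]) AND P[old_x/x] (old_x is the value of x before the assignment; eliminate old_x by solving x = E[old_x/x] for old_x)
Step 1: Precondition P: x>536, i.e. old_x > 536
Step 2: Assignment gives x = old_x + 151, so old_x = x - 151
Step 3: Substitute into P: x - 151 > 536
Step 4: Simplify: x > 536+151 = 687

687


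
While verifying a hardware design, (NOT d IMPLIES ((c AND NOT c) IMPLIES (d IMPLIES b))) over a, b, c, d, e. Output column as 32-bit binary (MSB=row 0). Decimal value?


Formula: (NOT d IMPLIES ((c AND NOT c) IMPLIES (d IMPLIES b))) over a, b, c, d, e (32 rows)
Evaluate each row (bits = a,b,c,d,e, MSB first):
  row 0 [00000]: (NOT 0 IMPLIES ((0 AND NOT 0) IMPLIES (0 IMPLIES 0))) -> 1
  row 1 [00001]: (NOT 0 IMPLIES ((0 AND NOT 0) IMPLIES (0 IMPLIES 0))) -> 1
  row 2 [00010]: (NOT 1 IMPLIES ((0 AND NOT 0) IMPLIES (1 IMPLIES 0))) -> 1
  row 3 [00011]: (NOT 1 IMPLIES ((0 AND NOT 0) IMPLIES (1 IMPLIES 0))) -> 1
  row 4 [00100]: (NOT 0 IMPLIES ((1 AND NOT 1) IMPLIES (0 IMPLIES 0))) -> 1
  row 5 [00101]: (NOT 0 IMPLIES ((1 AND NOT 1) IMPLIES (0 IMPLIES 0))) -> 1
  row 6 [00110]: (NOT 1 IMPLIES ((1 AND NOT 1) IMPLIES (1 IMPLIES 0))) -> 1
  row 7 [00111]: (NOT 1 IMPLIES ((1 AND NOT 1) IMPLIES (1 IMPLIES 0))) -> 1
  row 8 [01000]: (NOT 0 IMPLIES ((0 AND NOT 0) IMPLIES (0 IMPLIES 1))) -> 1
  row 9 [01001]: (NOT 0 IMPLIES ((0 AND NOT 0) IMPLIES (0 IMPLIES 1))) -> 1
  row 10 [01010]: (NOT 1 IMPLIES ((0 AND NOT 0) IMPLIES (1 IMPLIES 1))) -> 1
  row 11 [01011]: (NOT 1 IMPLIES ((0 AND NOT 0) IMPLIES (1 IMPLIES 1))) -> 1
  row 12 [01100]: (NOT 0 IMPLIES ((1 AND NOT 1) IMPLIES (0 IMPLIES 1))) -> 1
  row 13 [01101]: (NOT 0 IMPLIES ((1 AND NOT 1) IMPLIES (0 IMPLIES 1))) -> 1
  row 14 [01110]: (NOT 1 IMPLIES ((1 AND NOT 1) IMPLIES (1 IMPLIES 1))) -> 1
  row 15 [01111]: (NOT 1 IMPLIES ((1 AND NOT 1) IMPLIES (1 IMPLIES 1))) -> 1
  row 16 [10000]: (NOT 0 IMPLIES ((0 AND NOT 0) IMPLIES (0 IMPLIES 0))) -> 1
  row 17 [10001]: (NOT 0 IMPLIES ((0 AND NOT 0) IMPLIES (0 IMPLIES 0))) -> 1
  row 18 [10010]: (NOT 1 IMPLIES ((0 AND NOT 0) IMPLIES (1 IMPLIES 0))) -> 1
  row 19 [10011]: (NOT 1 IMPLIES ((0 AND NOT 0) IMPLIES (1 IMPLIES 0))) -> 1
  row 20 [10100]: (NOT 0 IMPLIES ((1 AND NOT 1) IMPLIES (0 IMPLIES 0))) -> 1
  row 21 [10101]: (NOT 0 IMPLIES ((1 AND NOT 1) IMPLIES (0 IMPLIES 0))) -> 1
  row 22 [10110]: (NOT 1 IMPLIES ((1 AND NOT 1) IMPLIES (1 IMPLIES 0))) -> 1
  row 23 [10111]: (NOT 1 IMPLIES ((1 AND NOT 1) IMPLIES (1 IMPLIES 0))) -> 1
  row 24 [11000]: (NOT 0 IMPLIES ((0 AND NOT 0) IMPLIES (0 IMPLIES 1))) -> 1
  row 25 [11001]: (NOT 0 IMPLIES ((0 AND NOT 0) IMPLIES (0 IMPLIES 1))) -> 1
  row 26 [11010]: (NOT 1 IMPLIES ((0 AND NOT 0) IMPLIES (1 IMPLIES 1))) -> 1
  row 27 [11011]: (NOT 1 IMPLIES ((0 AND NOT 0) IMPLIES (1 IMPLIES 1))) -> 1
  row 28 [11100]: (NOT 0 IMPLIES ((1 AND NOT 1) IMPLIES (0 IMPLIES 1))) -> 1
  row 29 [11101]: (NOT 0 IMPLIES ((1 AND NOT 1) IMPLIES (0 IMPLIES 1))) -> 1
  row 30 [11110]: (NOT 1 IMPLIES ((1 AND NOT 1) IMPLIES (1 IMPLIES 1))) -> 1
  row 31 [11111]: (NOT 1 IMPLIES ((1 AND NOT 1) IMPLIES (1 IMPLIES 1))) -> 1
Full result column, 4 rows per line (a,b,c fixed per line; d,e runs 00..11 left to right):
  rows 0-3 [a,b,c=000]: 1111  = hex F
  rows 4-7 [a,b,c=001]: 1111  = hex F
  rows 8-11 [a,b,c=010]: 1111  = hex F
  rows 12-15 [a,b,c=011]: 1111  = hex F
  rows 16-19 [a,b,c=100]: 1111  = hex F
  rows 20-23 [a,b,c=101]: 1111  = hex F
  rows 24-27 [a,b,c=110]: 1111  = hex F
  rows 28-31 [a,b,c=111]: 1111  = hex F
Output column (row 0 .. row 31) = 11111111111111111111111111111111
Output column grouped in 4s = 1111 1111 1111 1111 1111 1111 1111 1111 = 0xFFFFFFFF
Convert to decimal digit by digit (value = value*16 + digit):
  F -> 15
  15*16 + 15 (F) = 255
  255*16 + 15 (F) = 4095
  4095*16 + 15 (F) = 65535
  65535*16 + 15 (F) = 1048575
  1048575*16 + 15 (F) = 16777215
  16777215*16 + 15 (F) = 268435455
  268435455*16 + 15 (F) = 4294967295
Decimal = 4294967295

4294967295


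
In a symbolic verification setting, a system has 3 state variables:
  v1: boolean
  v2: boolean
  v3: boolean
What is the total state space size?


State space = product of domain sizes of all variables.
Domain sizes:
  v1 (boolean): 2
  v2 (boolean): 2
  v3 (boolean): 2
Product = 2 * 2 * 2 = 8

8


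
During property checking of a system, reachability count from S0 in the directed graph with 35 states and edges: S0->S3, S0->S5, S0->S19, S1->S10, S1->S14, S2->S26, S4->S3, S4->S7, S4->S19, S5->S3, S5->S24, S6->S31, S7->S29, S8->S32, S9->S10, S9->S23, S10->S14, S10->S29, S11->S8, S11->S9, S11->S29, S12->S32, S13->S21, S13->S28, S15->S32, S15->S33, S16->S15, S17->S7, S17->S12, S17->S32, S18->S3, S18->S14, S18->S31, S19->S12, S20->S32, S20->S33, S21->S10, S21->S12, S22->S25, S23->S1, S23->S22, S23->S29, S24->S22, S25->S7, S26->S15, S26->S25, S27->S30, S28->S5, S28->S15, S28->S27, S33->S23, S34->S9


BFS from S0:
  layer 0: {S0}
  layer 1: {S3, S5, S19}
  layer 2: {S12, S24}
  layer 3: {S22, S32}
  layer 4: {S25}
  layer 5: {S7}
  layer 6: {S29}
Reachable set: {S0, S3, S5, S7, S12, S19, S22, S24, S25, S29, S32}
Count = 11

11


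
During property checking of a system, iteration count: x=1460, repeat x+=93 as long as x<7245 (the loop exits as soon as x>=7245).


Step 1: x goes from 1460 toward 7245 by 93; the body runs while x<7245, so iterations = ceil((bound-start)/step)
Step 2: Distance=5785
Step 3: ceil(5785/93)=63

63


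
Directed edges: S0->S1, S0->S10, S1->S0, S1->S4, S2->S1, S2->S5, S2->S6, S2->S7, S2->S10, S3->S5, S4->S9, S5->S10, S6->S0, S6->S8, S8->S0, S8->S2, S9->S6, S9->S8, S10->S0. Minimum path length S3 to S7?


BFS layer-by-layer from S3:
  dist 0: {S3}
  dist 1: {S5}
  dist 2: {S10}
  dist 3: {S0}
  dist 4: {S1}
  dist 5: {S4}
  dist 6: {S9}
  dist 7: {S6, S8}
  dist 8: {S2}
  dist 9: {S7}
  -> S7 reached at distance 9
Shortest path length = 9

9


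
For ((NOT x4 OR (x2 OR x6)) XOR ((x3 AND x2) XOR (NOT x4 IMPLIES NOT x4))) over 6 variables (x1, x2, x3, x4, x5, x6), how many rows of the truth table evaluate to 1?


Formula: ((NOT x4 OR (x2 OR x6)) XOR ((x3 AND x2) XOR (NOT x4 IMPLIES NOT x4))) over 6 vars (64 rows)
Evaluate each row (x1, x2, x3, x4, x5, x6 as bits, MSB first):
  row 0 [000000]: ((NOT 0 OR (0 OR 0)) XOR ((0 AND 0) XOR (NOT 0 IMPLIES NOT 0))) -> 0
  row 1 [000001]: ((NOT 0 OR (0 OR 1)) XOR ((0 AND 0) XOR (NOT 0 IMPLIES NOT 0))) -> 0
  row 2 [000010]: ((NOT 0 OR (0 OR 0)) XOR ((0 AND 0) XOR (NOT 0 IMPLIES NOT 0))) -> 0
  row 3 [000011]: ((NOT 0 OR (0 OR 1)) XOR ((0 AND 0) XOR (NOT 0 IMPLIES NOT 0))) -> 0
  row 4 [000100]: ((NOT 1 OR (0 OR 0)) XOR ((0 AND 0) XOR (NOT 1 IMPLIES NOT 1))) -> 1
  (every remaining row is evaluated the same way; all 64 results are listed next)
Full result column, 8 rows per line (x1,x2,x3 fixed per line; x4,x5,x6 runs 000..111 left to right):
  rows 0-7 [x1,x2,x3=000]: 00001010  (ones: 2)
  rows 8-15 [x1,x2,x3=001]: 00001010  (ones: 2)
  rows 16-23 [x1,x2,x3=010]: 00000000  (ones: 0)
  rows 24-31 [x1,x2,x3=011]: 11111111  (ones: 8)
  rows 32-39 [x1,x2,x3=100]: 00001010  (ones: 2)
  rows 40-47 [x1,x2,x3=101]: 00001010  (ones: 2)
  rows 48-55 [x1,x2,x3=110]: 00000000  (ones: 0)
  rows 56-63 [x1,x2,x3=111]: 11111111  (ones: 8)
Count of 1-rows = 2+2+0+8+2+2+0+8 = 24

24


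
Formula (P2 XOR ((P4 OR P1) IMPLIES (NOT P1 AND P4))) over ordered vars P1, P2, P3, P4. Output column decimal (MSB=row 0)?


Formula: (P2 XOR ((P4 OR P1) IMPLIES (NOT P1 AND P4))) over P1, P2, P3, P4 (16 rows)
Evaluate each row (bits = P1,P2,P3,P4, MSB first):
  row 0 [0000]: (0 XOR ((0 OR 0) IMPLIES (NOT 0 AND 0))) -> 1
  row 1 [0001]: (0 XOR ((1 OR 0) IMPLIES (NOT 0 AND 1))) -> 1
  row 2 [0010]: (0 XOR ((0 OR 0) IMPLIES (NOT 0 AND 0))) -> 1
  row 3 [0011]: (0 XOR ((1 OR 0) IMPLIES (NOT 0 AND 1))) -> 1
  row 4 [0100]: (1 XOR ((0 OR 0) IMPLIES (NOT 0 AND 0))) -> 0
  row 5 [0101]: (1 XOR ((1 OR 0) IMPLIES (NOT 0 AND 1))) -> 0
  row 6 [0110]: (1 XOR ((0 OR 0) IMPLIES (NOT 0 AND 0))) -> 0
  row 7 [0111]: (1 XOR ((1 OR 0) IMPLIES (NOT 0 AND 1))) -> 0
  row 8 [1000]: (0 XOR ((0 OR 1) IMPLIES (NOT 1 AND 0))) -> 0
  row 9 [1001]: (0 XOR ((1 OR 1) IMPLIES (NOT 1 AND 1))) -> 0
  row 10 [1010]: (0 XOR ((0 OR 1) IMPLIES (NOT 1 AND 0))) -> 0
  row 11 [1011]: (0 XOR ((1 OR 1) IMPLIES (NOT 1 AND 1))) -> 0
  row 12 [1100]: (1 XOR ((0 OR 1) IMPLIES (NOT 1 AND 0))) -> 1
  row 13 [1101]: (1 XOR ((1 OR 1) IMPLIES (NOT 1 AND 1))) -> 1
  row 14 [1110]: (1 XOR ((0 OR 1) IMPLIES (NOT 1 AND 0))) -> 1
  row 15 [1111]: (1 XOR ((1 OR 1) IMPLIES (NOT 1 AND 1))) -> 1
Full result column, 4 rows per line (P1,P2 fixed per line; P3,P4 runs 00..11 left to right):
  rows 0-3 [P1,P2=00]: 1111  = hex F
  rows 4-7 [P1,P2=01]: 0000  = hex 0
  rows 8-11 [P1,P2=10]: 0000  = hex 0
  rows 12-15 [P1,P2=11]: 1111  = hex F
Output column (row 0 .. row 15) = 1111000000001111
Output column grouped in 4s = 1111 0000 0000 1111 = 0xF00F
Convert to decimal digit by digit (value = value*16 + digit):
  F -> 15
  15*16 + 0 = 240
  240*16 + 0 = 3840
  3840*16 + 15 (F) = 61455
Decimal = 61455

61455


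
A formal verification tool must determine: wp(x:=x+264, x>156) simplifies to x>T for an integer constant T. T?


Formula: wp(x:=E, P) = P[E/x] (substitute E for x in postcondition)
Step 1: Postcondition: x>156
Step 2: Substitute x+264 for x: x+264>156
Step 3: Solve for x: x > 156-264 = -108

-108


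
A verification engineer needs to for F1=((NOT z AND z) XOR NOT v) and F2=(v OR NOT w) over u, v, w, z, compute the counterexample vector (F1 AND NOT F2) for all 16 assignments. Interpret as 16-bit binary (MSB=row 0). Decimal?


F1 = ((NOT z AND z) XOR NOT v)
F2 = (v OR NOT w)
Counterexample to F1=>F2 is where F1=1 and F2=0.
Evaluate each row (bits = u,v,w,z, MSB first):
  row 0 [0000]: F1=1 F2=1 -> F1&~F2 -> 0
  row 1 [0001]: F1=1 F2=1 -> F1&~F2 -> 0
  row 2 [0010]: F1=1 F2=0 -> F1&~F2 -> 1
  row 3 [0011]: F1=1 F2=0 -> F1&~F2 -> 1
  row 4 [0100]: F1=0 F2=1 -> F1&~F2 -> 0
  row 5 [0101]: F1=0 F2=1 -> F1&~F2 -> 0
  row 6 [0110]: F1=0 F2=1 -> F1&~F2 -> 0
  row 7 [0111]: F1=0 F2=1 -> F1&~F2 -> 0
  row 8 [1000]: F1=1 F2=1 -> F1&~F2 -> 0
  row 9 [1001]: F1=1 F2=1 -> F1&~F2 -> 0
  row 10 [1010]: F1=1 F2=0 -> F1&~F2 -> 1
  row 11 [1011]: F1=1 F2=0 -> F1&~F2 -> 1
  row 12 [1100]: F1=0 F2=1 -> F1&~F2 -> 0
  row 13 [1101]: F1=0 F2=1 -> F1&~F2 -> 0
  row 14 [1110]: F1=0 F2=1 -> F1&~F2 -> 0
  row 15 [1111]: F1=0 F2=1 -> F1&~F2 -> 0
Full result column, 4 rows per line (u,v fixed per line; w,z runs 00..11 left to right):
  rows 0-3 [u,v=00]: 0011  = hex 3
  rows 4-7 [u,v=01]: 0000  = hex 0
  rows 8-11 [u,v=10]: 0011  = hex 3
  rows 12-15 [u,v=11]: 0000  = hex 0
Counterexample vector (row 0 .. row 15) = 0011000000110000
Output column grouped in 4s = 0011 0000 0011 0000 = 0x3030
Convert to decimal digit by digit (value = value*16 + digit):
  3 -> 3
  3*16 + 0 = 48
  48*16 + 3 = 771
  771*16 + 0 = 12336
Decimal = 12336

12336


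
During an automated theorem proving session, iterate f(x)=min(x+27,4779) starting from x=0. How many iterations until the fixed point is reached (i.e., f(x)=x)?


Step 1: x=0, cap=4779, increment=27
Step 2: x grows by 27 each step until capped at 4779; fixed point is x=4779
Step 3: iterations = ceil(4779/27) = 177

177


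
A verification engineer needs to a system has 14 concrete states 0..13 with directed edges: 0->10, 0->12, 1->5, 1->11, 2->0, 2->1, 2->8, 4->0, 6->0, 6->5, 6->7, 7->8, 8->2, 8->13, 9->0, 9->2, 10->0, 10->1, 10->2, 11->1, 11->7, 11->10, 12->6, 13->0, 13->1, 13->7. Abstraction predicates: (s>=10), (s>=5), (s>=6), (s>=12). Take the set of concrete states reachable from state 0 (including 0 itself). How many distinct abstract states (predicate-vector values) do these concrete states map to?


BFS from 0:
Concrete reachable: {0, 1, 2, 5, 6, 7, 8, 10, 11, 12, 13}
Abstract via predicates (s>=10), (s>=5), (s>=6), (s>=12):
  (0,0,0,0) <- {0, 1, 2}
  (0,1,0,0) <- {5}
  (0,1,1,0) <- {6, 7, 8}
  (1,1,1,0) <- {10, 11}
  (1,1,1,1) <- {12, 13}
Distinct abstract states = 5

5


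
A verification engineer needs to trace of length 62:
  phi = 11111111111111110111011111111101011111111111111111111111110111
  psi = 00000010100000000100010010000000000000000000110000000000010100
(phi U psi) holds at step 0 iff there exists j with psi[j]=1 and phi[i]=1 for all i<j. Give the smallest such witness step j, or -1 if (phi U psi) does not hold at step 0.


(phi U psi) at 0: need smallest j with psi[j]=1 and phi[i]=1 for all i in [0,j).
Scan from step 0:
  step 0: phi=1, psi=0 -> continue
  step 1: phi=1, psi=0 -> continue
  step 2: phi=1, psi=0 -> continue
  step 3: phi=1, psi=0 -> continue
  step 6: psi=1 and phi held for [0,6) -> witness found
Witness step = 6

6


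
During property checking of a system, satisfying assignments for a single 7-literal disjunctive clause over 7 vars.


Step 1: Total=2^7=128
Step 2: Unsat when all 7 false: 2^0=1
Step 3: Sat=128-1=127

127
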